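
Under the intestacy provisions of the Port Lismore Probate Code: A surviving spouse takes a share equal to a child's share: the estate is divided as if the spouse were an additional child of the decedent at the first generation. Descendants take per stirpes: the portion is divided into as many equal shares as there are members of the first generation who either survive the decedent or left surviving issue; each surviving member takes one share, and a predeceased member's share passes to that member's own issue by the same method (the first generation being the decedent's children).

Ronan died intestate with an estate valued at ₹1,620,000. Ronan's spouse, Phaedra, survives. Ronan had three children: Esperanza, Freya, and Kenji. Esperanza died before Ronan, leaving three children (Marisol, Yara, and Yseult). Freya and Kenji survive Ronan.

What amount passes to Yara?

The spouse counts as an additional share at the children's level, so there are 4 primary shares of ₹405,000. Phaedra takes one such share (₹405,000).
The children's combined portion (₹1,215,000) is divided into 3 shares of ₹405,000: Freya and Kenji each take ₹405,000; Esperanza's ₹405,000 share passes to Esperanza's issue.
Esperanza's share (₹405,000) is divided into 3 shares of ₹135,000: Marisol, Yara, and Yseult each take ₹135,000.

Yara receives ₹135,000.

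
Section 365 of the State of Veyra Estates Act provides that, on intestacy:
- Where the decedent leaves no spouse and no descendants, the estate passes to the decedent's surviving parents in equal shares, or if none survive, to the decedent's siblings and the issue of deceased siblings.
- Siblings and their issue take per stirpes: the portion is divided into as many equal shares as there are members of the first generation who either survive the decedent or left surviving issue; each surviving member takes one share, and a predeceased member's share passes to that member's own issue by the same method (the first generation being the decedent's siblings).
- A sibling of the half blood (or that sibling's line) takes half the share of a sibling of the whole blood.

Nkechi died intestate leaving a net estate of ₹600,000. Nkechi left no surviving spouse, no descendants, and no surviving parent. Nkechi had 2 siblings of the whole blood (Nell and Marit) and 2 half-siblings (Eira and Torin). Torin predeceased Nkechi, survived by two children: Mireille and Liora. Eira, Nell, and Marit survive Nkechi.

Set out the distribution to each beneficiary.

The entire ₹600,000 passes to the siblings and their issue.
Counting each half-blood sibling's line as half a unit, there are 3 units in ₹600,000, so one unit is ₹200,000. Whole-blood lines (Nell and Marit) take ₹200,000 each; half-blood lines (Eira and Torin) take ₹100,000 each.
Torin's share (₹100,000) is divided into 2 shares of ₹50,000: Mireille and Liora each take ₹50,000.

Eira: ₹100,000; Mireille: ₹50,000; Liora: ₹50,000; Nell: ₹200,000; Marit: ₹200,000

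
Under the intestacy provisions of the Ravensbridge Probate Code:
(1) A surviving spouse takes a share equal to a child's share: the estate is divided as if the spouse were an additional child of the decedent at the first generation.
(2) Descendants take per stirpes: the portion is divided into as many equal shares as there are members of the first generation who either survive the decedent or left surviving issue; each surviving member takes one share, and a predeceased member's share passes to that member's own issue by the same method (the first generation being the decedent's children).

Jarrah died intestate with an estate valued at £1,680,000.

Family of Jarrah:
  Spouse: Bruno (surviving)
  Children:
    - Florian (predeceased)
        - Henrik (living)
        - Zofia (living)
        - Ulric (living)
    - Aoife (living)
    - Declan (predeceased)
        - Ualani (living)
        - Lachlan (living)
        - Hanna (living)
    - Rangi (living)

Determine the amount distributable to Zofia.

Zofia receives £112,000.

The spouse counts as an additional share at the children's level, so there are 5 primary shares of £336,000. Bruno takes one such share (£336,000).
The children's combined portion (£1,344,000) is divided into 4 shares of £336,000: Aoife and Rangi each take £336,000; Florian's £336,000 share passes to Florian's issue; Declan's £336,000 share passes to Declan's issue.
Florian's share (£336,000) is divided into 3 shares of £112,000: Henrik, Zofia, and Ulric each take £112,000.
Declan's share (£336,000) is divided into 3 shares of £112,000: Ualani, Lachlan, and Hanna each take £112,000.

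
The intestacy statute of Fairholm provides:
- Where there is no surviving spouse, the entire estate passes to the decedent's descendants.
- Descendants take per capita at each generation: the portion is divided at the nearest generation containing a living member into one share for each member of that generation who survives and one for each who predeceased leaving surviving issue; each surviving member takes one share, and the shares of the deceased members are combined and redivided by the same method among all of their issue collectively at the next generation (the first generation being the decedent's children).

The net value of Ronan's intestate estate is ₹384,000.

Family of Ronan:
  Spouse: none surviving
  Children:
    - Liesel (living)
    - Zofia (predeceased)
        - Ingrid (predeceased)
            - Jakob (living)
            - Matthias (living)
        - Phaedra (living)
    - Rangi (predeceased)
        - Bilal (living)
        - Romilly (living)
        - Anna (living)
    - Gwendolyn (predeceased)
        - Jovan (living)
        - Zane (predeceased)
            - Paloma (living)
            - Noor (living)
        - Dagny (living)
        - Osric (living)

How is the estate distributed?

The entire ₹384,000 passes to the descendants.
That amount (₹384,000) is divided at the children's generation into 4 shares of ₹96,000. Liesel takes ₹96,000. The 3 shares of the deceased (Zofia, Rangi, and Gwendolyn) are combined into a pool of ₹288,000.
That pool (₹288,000) is divided at the grandchildren's generation into 9 shares of ₹32,000. Phaedra, Bilal, Romilly, Anna, Jovan, Dagny, and Osric each take ₹32,000. The 2 shares of the deceased (Ingrid and Zane) are combined into a pool of ₹64,000.
That pool (₹64,000) is divided at the great-grandchildren's generation equally among Jakob, Matthias, Paloma, and Noor: ₹16,000 each.

Liesel: ₹96,000; Jakob: ₹16,000; Matthias: ₹16,000; Phaedra: ₹32,000; Bilal: ₹32,000; Romilly: ₹32,000; Anna: ₹32,000; Jovan: ₹32,000; Paloma: ₹16,000; Noor: ₹16,000; Dagny: ₹32,000; Osric: ₹32,000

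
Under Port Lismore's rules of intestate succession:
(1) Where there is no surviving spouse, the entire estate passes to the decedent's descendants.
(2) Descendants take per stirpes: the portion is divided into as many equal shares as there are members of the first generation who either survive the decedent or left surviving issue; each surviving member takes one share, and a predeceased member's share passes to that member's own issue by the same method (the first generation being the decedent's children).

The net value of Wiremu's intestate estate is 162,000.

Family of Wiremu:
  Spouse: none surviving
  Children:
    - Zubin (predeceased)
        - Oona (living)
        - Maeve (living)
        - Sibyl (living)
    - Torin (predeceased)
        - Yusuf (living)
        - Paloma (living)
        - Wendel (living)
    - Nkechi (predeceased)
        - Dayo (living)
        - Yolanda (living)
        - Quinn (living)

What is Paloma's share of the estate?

Paloma receives 18,000.

The entire 162,000 passes to the descendants.
That amount (162,000) is divided into 3 shares of 54,000: Zubin's 54,000 share passes to Zubin's issue; Torin's 54,000 share passes to Torin's issue; Nkechi's 54,000 share passes to Nkechi's issue.
Zubin's share (54,000) is divided into 3 shares of 18,000: Oona, Maeve, and Sibyl each take 18,000.
Torin's share (54,000) is divided into 3 shares of 18,000: Yusuf, Paloma, and Wendel each take 18,000.
Nkechi's share (54,000) is divided into 3 shares of 18,000: Dayo, Yolanda, and Quinn each take 18,000.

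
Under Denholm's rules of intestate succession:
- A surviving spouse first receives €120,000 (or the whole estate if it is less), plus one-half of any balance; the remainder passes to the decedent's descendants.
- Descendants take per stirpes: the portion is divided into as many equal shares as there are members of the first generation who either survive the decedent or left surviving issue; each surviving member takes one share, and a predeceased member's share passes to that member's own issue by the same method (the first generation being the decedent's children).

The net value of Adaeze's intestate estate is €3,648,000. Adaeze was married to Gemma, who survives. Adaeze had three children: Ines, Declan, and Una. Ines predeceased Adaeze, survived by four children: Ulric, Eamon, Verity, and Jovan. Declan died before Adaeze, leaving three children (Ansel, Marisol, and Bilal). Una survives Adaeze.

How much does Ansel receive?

Gemma first takes €120,000, leaving a balance of €3,528,000. Gemma then takes one-half of the balance (€1,764,000), for a total of €1,884,000. The remaining €1,764,000 passes to the descendants.
The descendants' portion (€1,764,000) is divided into 3 shares of €588,000: Una takes €588,000; Ines's €588,000 share passes to Ines's issue; Declan's €588,000 share passes to Declan's issue.
Ines's share (€588,000) is divided into 4 shares of €147,000: Ulric, Eamon, Verity, and Jovan each take €147,000.
Declan's share (€588,000) is divided into 3 shares of €196,000: Ansel, Marisol, and Bilal each take €196,000.

Ansel receives €196,000.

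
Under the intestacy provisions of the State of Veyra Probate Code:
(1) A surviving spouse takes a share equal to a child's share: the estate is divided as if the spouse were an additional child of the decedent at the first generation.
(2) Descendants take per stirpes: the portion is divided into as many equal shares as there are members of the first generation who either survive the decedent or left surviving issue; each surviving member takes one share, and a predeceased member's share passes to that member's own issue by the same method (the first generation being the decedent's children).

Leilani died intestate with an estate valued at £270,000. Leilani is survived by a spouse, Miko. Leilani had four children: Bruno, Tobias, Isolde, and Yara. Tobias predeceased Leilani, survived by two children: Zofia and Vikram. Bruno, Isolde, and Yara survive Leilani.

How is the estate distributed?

Miko: £54,000; Bruno: £54,000; Zofia: £27,000; Vikram: £27,000; Isolde: £54,000; Yara: £54,000

The spouse counts as an additional share at the children's level, so there are 5 primary shares of £54,000. Miko takes one such share (£54,000).
The children's combined portion (£216,000) is divided into 4 shares of £54,000: Bruno, Isolde, and Yara each take £54,000; Tobias's £54,000 share passes to Tobias's issue.
Tobias's share (£54,000) is divided into 2 shares of £27,000: Zofia and Vikram each take £27,000.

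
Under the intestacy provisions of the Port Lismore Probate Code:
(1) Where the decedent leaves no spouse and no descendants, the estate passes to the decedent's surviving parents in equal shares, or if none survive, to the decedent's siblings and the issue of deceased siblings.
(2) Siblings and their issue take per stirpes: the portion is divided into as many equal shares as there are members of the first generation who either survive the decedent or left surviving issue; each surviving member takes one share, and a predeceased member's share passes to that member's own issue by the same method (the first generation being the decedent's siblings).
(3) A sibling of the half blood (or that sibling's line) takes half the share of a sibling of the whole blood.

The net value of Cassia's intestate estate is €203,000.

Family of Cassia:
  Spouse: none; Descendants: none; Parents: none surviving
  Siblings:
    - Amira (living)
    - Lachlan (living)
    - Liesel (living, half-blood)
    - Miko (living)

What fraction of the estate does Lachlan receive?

Lachlan receives 2/7 of the estate.

The entire €203,000 passes to the siblings and their issue.
Counting each half-blood sibling's line as half a unit, there are 7/2 units in €203,000, so one unit is €58,000. Whole-blood lines (Amira, Lachlan, and Miko) take €58,000 each; half-blood lines (Liesel) take €29,000 each.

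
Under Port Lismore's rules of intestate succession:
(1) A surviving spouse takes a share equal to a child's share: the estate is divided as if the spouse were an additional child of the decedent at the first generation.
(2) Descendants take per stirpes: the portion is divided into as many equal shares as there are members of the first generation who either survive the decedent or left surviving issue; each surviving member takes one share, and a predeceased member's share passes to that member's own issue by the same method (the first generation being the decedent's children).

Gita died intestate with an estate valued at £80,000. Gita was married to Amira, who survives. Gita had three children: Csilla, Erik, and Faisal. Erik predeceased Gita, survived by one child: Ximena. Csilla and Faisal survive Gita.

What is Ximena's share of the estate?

Ximena receives £20,000.

The spouse counts as an additional share at the children's level, so there are 4 primary shares of £20,000. Amira takes one such share (£20,000).
The children's combined portion (£60,000) is divided into 3 shares of £20,000: Csilla and Faisal each take £20,000; Erik's £20,000 share passes to Erik's issue.
Erik's share (£20,000) passes entirely to Ximena.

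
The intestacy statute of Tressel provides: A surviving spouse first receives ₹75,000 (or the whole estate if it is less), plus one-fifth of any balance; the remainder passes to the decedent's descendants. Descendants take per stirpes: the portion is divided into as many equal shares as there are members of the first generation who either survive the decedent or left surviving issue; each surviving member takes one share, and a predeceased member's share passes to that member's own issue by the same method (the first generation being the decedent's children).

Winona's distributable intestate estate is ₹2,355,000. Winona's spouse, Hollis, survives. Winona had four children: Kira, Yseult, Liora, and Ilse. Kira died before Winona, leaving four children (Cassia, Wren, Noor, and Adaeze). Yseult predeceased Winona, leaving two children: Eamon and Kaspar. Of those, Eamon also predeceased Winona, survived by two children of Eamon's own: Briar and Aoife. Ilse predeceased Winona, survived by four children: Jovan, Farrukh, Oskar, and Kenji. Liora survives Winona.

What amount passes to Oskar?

Oskar receives ₹114,000.

Hollis first takes ₹75,000, leaving a balance of ₹2,280,000. Hollis then takes one-fifth of the balance (₹456,000), for a total of ₹531,000. The remaining ₹1,824,000 passes to the descendants.
The descendants' portion (₹1,824,000) is divided into 4 shares of ₹456,000: Liora takes ₹456,000; Kira's ₹456,000 share passes to Kira's issue; Yseult's ₹456,000 share passes to Yseult's issue; Ilse's ₹456,000 share passes to Ilse's issue.
Kira's share (₹456,000) is divided into 4 shares of ₹114,000: Cassia, Wren, Noor, and Adaeze each take ₹114,000.
Yseult's share (₹456,000) is divided into 2 shares of ₹228,000: Kaspar takes ₹228,000; Eamon's ₹228,000 share passes to Eamon's issue.
Eamon's share (₹228,000) is divided into 2 shares of ₹114,000: Briar and Aoife each take ₹114,000.
Ilse's share (₹456,000) is divided into 4 shares of ₹114,000: Jovan, Farrukh, Oskar, and Kenji each take ₹114,000.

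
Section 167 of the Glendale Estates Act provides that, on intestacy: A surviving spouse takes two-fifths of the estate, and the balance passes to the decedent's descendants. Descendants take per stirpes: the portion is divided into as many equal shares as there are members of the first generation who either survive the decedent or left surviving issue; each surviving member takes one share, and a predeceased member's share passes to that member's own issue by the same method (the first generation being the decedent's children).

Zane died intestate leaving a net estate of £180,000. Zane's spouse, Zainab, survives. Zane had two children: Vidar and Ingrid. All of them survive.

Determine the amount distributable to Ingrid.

Zainab takes two-fifths of £180,000 = £72,000. The remaining £108,000 passes to the descendants.
The descendants' portion (£108,000) is divided into 2 shares of £54,000: Vidar and Ingrid each take £54,000.

Ingrid receives £54,000.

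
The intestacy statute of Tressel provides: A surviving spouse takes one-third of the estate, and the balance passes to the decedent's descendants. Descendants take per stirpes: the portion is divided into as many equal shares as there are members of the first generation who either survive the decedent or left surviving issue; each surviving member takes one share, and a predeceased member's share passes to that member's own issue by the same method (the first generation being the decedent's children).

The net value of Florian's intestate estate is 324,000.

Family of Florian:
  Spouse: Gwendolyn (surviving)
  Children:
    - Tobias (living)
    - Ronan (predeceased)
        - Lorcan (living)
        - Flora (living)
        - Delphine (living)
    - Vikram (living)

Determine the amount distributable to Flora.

Gwendolyn takes one-third of 324,000 = 108,000. The remaining 216,000 passes to the descendants.
The descendants' portion (216,000) is divided into 3 shares of 72,000: Tobias and Vikram each take 72,000; Ronan's 72,000 share passes to Ronan's issue.
Ronan's share (72,000) is divided into 3 shares of 24,000: Lorcan, Flora, and Delphine each take 24,000.

Flora receives 24,000.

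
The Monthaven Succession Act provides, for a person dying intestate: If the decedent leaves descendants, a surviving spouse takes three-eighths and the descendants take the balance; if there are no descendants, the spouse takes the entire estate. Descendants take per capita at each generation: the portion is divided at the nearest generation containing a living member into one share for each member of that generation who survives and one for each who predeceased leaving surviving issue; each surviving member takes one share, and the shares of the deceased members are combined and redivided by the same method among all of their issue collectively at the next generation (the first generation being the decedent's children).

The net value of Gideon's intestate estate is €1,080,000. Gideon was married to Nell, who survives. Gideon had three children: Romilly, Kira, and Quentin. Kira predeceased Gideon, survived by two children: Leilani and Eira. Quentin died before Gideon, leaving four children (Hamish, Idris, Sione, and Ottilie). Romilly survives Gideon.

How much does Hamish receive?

Hamish receives €75,000.

Nell takes three-eighths of €1,080,000 = €405,000. The remaining €675,000 passes to the descendants.
The descendants' portion (€675,000) is divided at the children's generation into 3 shares of €225,000. Romilly takes €225,000. The 2 shares of the deceased (Kira and Quentin) are combined into a pool of €450,000.
That pool (€450,000) is divided at the grandchildren's generation equally among Leilani, Eira, Hamish, Idris, Sione, and Ottilie: €75,000 each.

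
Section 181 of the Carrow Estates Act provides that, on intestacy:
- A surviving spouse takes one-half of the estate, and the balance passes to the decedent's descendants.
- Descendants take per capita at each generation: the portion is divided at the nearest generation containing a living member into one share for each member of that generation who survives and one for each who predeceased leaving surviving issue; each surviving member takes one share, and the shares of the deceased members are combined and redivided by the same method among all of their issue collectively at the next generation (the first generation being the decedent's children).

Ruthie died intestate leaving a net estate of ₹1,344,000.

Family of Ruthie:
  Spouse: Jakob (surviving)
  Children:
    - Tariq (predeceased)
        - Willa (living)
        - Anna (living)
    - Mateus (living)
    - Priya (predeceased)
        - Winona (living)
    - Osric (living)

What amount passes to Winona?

Jakob takes one-half of ₹1,344,000 = ₹672,000. The remaining ₹672,000 passes to the descendants.
The descendants' portion (₹672,000) is divided at the children's generation into 4 shares of ₹168,000. Mateus and Osric each take ₹168,000. The 2 shares of the deceased (Tariq and Priya) are combined into a pool of ₹336,000.
That pool (₹336,000) is divided at the grandchildren's generation equally among Willa, Anna, and Winona: ₹112,000 each.

Winona receives ₹112,000.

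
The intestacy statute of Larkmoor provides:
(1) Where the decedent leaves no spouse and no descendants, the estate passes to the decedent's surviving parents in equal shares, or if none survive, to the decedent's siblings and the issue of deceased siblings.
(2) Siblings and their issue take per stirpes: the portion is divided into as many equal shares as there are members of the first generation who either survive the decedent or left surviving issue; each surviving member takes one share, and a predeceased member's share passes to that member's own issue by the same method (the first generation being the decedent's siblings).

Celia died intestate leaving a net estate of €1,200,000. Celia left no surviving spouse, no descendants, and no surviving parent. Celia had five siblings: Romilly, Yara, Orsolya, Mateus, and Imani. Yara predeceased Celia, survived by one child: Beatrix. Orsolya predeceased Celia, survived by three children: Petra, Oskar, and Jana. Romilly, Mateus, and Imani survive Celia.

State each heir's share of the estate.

The entire €1,200,000 passes to the siblings and their issue.
That amount (€1,200,000) is divided into 5 shares of €240,000: Romilly, Mateus, and Imani each take €240,000; Yara's €240,000 share passes to Yara's issue; Orsolya's €240,000 share passes to Orsolya's issue.
Yara's share (€240,000) passes entirely to Beatrix.
Orsolya's share (€240,000) is divided into 3 shares of €80,000: Petra, Oskar, and Jana each take €80,000.

Romilly: €240,000; Beatrix: €240,000; Petra: €80,000; Oskar: €80,000; Jana: €80,000; Mateus: €240,000; Imani: €240,000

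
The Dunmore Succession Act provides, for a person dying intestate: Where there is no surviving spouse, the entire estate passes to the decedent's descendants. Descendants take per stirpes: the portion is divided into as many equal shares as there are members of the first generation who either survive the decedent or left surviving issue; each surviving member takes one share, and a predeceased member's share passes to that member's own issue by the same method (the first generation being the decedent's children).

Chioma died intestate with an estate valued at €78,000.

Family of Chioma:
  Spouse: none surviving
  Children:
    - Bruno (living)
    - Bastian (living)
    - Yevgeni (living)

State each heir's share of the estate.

Bruno: €26,000; Bastian: €26,000; Yevgeni: €26,000

The entire €78,000 passes to the descendants.
That amount (€78,000) is divided into 3 shares of €26,000: Bruno, Bastian, and Yevgeni each take €26,000.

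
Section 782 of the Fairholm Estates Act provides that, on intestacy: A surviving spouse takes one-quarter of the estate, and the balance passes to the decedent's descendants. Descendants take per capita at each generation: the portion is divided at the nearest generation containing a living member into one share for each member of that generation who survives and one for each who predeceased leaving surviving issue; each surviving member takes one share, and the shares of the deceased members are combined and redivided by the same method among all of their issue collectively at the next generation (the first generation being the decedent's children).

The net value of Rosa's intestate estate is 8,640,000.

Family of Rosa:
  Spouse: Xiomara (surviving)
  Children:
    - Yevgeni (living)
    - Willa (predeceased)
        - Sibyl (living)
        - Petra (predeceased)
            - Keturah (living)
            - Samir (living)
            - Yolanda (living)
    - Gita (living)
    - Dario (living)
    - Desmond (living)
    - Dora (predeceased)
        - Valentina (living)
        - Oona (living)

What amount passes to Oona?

Xiomara takes one-quarter of 8,640,000 = 2,160,000. The remaining 6,480,000 passes to the descendants.
The descendants' portion (6,480,000) is divided at the children's generation into 6 shares of 1,080,000. Yevgeni, Gita, Dario, and Desmond each take 1,080,000. The 2 shares of the deceased (Willa and Dora) are combined into a pool of 2,160,000.
That pool (2,160,000) is divided at the grandchildren's generation into 4 shares of 540,000. Sibyl, Valentina, and Oona each take 540,000. The remaining share for the deceased Petra (540,000) is carried to the next generation.
That pool (540,000) is divided at the great-grandchildren's generation equally among Keturah, Samir, and Yolanda: 180,000 each.

Oona receives 540,000.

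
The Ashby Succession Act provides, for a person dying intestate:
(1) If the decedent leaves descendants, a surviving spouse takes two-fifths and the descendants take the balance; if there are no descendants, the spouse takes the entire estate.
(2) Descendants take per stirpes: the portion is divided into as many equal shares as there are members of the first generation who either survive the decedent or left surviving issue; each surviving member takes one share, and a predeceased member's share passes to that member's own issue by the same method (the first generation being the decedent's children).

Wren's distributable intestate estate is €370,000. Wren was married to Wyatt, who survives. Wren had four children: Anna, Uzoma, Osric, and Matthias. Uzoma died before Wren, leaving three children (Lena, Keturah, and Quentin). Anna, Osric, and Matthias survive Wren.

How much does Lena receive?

Wyatt takes two-fifths of €370,000 = €148,000. The remaining €222,000 passes to the descendants.
The descendants' portion (€222,000) is divided into 4 shares of €55,500: Anna, Osric, and Matthias each take €55,500; Uzoma's €55,500 share passes to Uzoma's issue.
Uzoma's share (€55,500) is divided into 3 shares of €18,500: Lena, Keturah, and Quentin each take €18,500.

Lena receives €18,500.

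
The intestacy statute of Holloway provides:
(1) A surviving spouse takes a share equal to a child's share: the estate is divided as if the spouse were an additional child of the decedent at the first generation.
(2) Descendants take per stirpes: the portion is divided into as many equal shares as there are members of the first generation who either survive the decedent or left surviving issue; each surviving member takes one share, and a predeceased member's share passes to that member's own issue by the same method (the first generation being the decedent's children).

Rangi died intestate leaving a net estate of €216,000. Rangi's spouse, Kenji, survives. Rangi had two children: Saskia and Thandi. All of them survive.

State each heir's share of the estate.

Kenji: €72,000; Saskia: €72,000; Thandi: €72,000

The spouse counts as an additional share at the children's level, so there are 3 primary shares of €72,000. Kenji takes one such share (€72,000).
The children's combined portion (€144,000) is divided into 2 shares of €72,000: Saskia and Thandi each take €72,000.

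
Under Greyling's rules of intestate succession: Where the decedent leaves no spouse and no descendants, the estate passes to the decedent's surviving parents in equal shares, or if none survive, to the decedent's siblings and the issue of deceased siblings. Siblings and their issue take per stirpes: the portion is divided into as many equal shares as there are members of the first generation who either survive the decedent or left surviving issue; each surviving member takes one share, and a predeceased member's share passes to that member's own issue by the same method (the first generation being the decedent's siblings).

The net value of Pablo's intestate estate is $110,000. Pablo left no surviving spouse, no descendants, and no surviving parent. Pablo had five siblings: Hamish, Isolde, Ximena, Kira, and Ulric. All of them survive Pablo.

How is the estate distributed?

Hamish: $22,000; Isolde: $22,000; Ximena: $22,000; Kira: $22,000; Ulric: $22,000

The entire $110,000 passes to the siblings and their issue.
That amount ($110,000) is divided into 5 shares of $22,000: Hamish, Isolde, Ximena, Kira, and Ulric each take $22,000.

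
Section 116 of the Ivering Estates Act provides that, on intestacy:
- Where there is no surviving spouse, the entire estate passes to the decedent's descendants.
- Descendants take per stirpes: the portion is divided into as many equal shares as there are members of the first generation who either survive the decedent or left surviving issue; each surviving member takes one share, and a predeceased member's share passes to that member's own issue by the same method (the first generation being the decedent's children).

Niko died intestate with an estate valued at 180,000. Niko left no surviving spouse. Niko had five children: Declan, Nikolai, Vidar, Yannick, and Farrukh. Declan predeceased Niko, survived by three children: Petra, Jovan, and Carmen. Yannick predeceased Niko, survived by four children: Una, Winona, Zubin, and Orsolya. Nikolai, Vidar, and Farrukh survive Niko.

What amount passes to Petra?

Petra receives 12,000.

The entire 180,000 passes to the descendants.
That amount (180,000) is divided into 5 shares of 36,000: Nikolai, Vidar, and Farrukh each take 36,000; Declan's 36,000 share passes to Declan's issue; Yannick's 36,000 share passes to Yannick's issue.
Declan's share (36,000) is divided into 3 shares of 12,000: Petra, Jovan, and Carmen each take 12,000.
Yannick's share (36,000) is divided into 4 shares of 9,000: Una, Winona, Zubin, and Orsolya each take 9,000.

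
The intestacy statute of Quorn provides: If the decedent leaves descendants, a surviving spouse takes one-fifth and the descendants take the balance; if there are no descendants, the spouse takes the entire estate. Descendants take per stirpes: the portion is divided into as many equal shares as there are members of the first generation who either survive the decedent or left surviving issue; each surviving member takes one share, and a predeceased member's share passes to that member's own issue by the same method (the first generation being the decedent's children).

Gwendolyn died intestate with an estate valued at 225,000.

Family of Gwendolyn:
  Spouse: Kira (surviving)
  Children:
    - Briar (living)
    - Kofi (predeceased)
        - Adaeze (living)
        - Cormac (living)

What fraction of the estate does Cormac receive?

Cormac receives 1/5 of the estate.

Kira takes one-fifth of 225,000 = 45,000. The remaining 180,000 passes to the descendants.
The descendants' portion (180,000) is divided into 2 shares of 90,000: Briar takes 90,000; Kofi's 90,000 share passes to Kofi's issue.
Kofi's share (90,000) is divided into 2 shares of 45,000: Adaeze and Cormac each take 45,000.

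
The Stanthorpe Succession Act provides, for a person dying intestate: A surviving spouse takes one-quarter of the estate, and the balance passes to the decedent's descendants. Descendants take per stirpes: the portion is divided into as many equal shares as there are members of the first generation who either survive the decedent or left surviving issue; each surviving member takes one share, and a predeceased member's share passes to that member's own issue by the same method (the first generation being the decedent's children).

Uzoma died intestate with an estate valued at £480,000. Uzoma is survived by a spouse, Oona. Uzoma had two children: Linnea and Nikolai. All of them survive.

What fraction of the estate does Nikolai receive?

Oona takes one-quarter of £480,000 = £120,000. The remaining £360,000 passes to the descendants.
The descendants' portion (£360,000) is divided into 2 shares of £180,000: Linnea and Nikolai each take £180,000.

Nikolai receives 3/8 of the estate.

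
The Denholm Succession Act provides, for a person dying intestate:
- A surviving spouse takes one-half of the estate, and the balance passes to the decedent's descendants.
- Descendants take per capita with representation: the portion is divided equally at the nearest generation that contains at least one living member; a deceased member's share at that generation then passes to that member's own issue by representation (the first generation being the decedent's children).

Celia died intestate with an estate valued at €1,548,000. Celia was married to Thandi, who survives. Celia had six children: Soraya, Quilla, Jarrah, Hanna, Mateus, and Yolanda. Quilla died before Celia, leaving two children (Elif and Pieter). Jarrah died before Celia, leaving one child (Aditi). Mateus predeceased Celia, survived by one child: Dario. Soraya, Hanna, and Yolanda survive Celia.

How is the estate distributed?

Thandi takes one-half of €1,548,000 = €774,000. The remaining €774,000 passes to the descendants.
The descendants' portion (€774,000) is divided into 6 shares of €129,000: Soraya, Hanna, and Yolanda each take €129,000; Quilla's €129,000 share passes to Quilla's issue; Jarrah's €129,000 share passes to Jarrah's issue; Mateus's €129,000 share passes to Mateus's issue.
Quilla's share (€129,000) is divided into 2 shares of €64,500: Elif and Pieter each take €64,500.
Jarrah's share (€129,000) passes entirely to Aditi.
Mateus's share (€129,000) passes entirely to Dario.

Thandi: €774,000; Soraya: €129,000; Elif: €64,500; Pieter: €64,500; Aditi: €129,000; Hanna: €129,000; Dario: €129,000; Yolanda: €129,000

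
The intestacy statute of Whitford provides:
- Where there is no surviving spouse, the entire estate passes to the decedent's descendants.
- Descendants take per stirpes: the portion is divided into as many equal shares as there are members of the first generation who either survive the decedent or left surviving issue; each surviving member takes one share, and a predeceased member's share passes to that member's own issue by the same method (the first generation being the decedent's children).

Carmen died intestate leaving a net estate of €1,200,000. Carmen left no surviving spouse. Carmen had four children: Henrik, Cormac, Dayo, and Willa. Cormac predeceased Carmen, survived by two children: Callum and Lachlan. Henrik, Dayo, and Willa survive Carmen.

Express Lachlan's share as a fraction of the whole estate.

Lachlan receives 1/8 of the estate.

The entire €1,200,000 passes to the descendants.
That amount (€1,200,000) is divided into 4 shares of €300,000: Henrik, Dayo, and Willa each take €300,000; Cormac's €300,000 share passes to Cormac's issue.
Cormac's share (€300,000) is divided into 2 shares of €150,000: Callum and Lachlan each take €150,000.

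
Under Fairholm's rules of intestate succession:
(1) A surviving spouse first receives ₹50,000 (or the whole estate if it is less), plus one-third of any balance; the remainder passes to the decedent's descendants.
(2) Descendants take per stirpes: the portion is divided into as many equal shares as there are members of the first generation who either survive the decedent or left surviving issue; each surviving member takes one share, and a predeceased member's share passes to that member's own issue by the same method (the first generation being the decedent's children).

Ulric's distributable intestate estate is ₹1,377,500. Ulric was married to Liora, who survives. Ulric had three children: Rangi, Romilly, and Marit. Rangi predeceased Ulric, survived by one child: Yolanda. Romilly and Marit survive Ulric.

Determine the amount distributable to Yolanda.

Yolanda receives ₹295,000.

Liora first takes ₹50,000, leaving a balance of ₹1,327,500. Liora then takes one-third of the balance (₹442,500), for a total of ₹492,500. The remaining ₹885,000 passes to the descendants.
The descendants' portion (₹885,000) is divided into 3 shares of ₹295,000: Romilly and Marit each take ₹295,000; Rangi's ₹295,000 share passes to Rangi's issue.
Rangi's share (₹295,000) passes entirely to Yolanda.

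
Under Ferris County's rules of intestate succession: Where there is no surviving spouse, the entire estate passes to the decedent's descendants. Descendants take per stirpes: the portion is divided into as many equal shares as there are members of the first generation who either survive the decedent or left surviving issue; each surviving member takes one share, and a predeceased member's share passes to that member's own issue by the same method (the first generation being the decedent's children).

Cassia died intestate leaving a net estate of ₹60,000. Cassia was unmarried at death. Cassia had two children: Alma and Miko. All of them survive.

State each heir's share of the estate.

The entire ₹60,000 passes to the descendants.
That amount (₹60,000) is divided into 2 shares of ₹30,000: Alma and Miko each take ₹30,000.

Alma: ₹30,000; Miko: ₹30,000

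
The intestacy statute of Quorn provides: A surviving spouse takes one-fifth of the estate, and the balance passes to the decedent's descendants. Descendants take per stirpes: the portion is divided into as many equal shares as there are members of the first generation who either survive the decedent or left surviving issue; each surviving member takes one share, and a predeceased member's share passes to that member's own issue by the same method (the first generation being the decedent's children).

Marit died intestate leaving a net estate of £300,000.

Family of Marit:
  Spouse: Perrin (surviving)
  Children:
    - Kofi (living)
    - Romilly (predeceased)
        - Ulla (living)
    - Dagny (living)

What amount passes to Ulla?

Perrin takes one-fifth of £300,000 = £60,000. The remaining £240,000 passes to the descendants.
The descendants' portion (£240,000) is divided into 3 shares of £80,000: Kofi and Dagny each take £80,000; Romilly's £80,000 share passes to Romilly's issue.
Romilly's share (£80,000) passes entirely to Ulla.

Ulla receives £80,000.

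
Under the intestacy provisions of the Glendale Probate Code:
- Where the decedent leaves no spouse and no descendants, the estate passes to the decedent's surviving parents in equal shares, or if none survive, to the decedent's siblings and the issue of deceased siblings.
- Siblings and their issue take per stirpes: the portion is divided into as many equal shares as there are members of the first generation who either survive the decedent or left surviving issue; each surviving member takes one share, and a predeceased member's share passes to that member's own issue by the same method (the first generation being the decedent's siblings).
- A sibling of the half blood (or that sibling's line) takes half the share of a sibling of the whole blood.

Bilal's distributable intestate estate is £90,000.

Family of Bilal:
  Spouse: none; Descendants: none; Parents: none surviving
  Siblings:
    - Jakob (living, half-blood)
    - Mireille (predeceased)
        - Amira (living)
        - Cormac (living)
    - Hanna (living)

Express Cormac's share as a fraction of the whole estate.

The entire £90,000 passes to the siblings and their issue.
Counting each half-blood sibling's line as half a unit, there are 5/2 units in £90,000, so one unit is £36,000. Whole-blood lines (Mireille and Hanna) take £36,000 each; half-blood lines (Jakob) take £18,000 each.
Mireille's share (£36,000) is divided into 2 shares of £18,000: Amira and Cormac each take £18,000.

Cormac receives 1/5 of the estate.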